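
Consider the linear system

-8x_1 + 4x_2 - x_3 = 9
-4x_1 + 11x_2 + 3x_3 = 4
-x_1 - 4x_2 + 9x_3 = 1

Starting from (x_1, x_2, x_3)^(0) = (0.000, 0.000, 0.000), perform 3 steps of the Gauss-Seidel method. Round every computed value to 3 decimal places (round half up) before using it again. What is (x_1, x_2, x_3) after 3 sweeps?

(-1.142, -0.042, -0.034)

Iteration 1:
  x_1 = (9 - (4)·0.000 - (-1)·0.000) / (-8) = -1.125
  x_2 = (4 - (-4)·-1.125 - (3)·0.000) / (11) = -0.045
  x_3 = (1 - (-1)·-1.125 - (-4)·-0.045) / (9) = -0.034
Iteration 2:
  x_1 = (9 - (4)·-0.045 - (-1)·-0.034) / (-8) = -1.143
  x_2 = (4 - (-4)·-1.143 - (3)·-0.034) / (11) = -0.043
  x_3 = (1 - (-1)·-1.143 - (-4)·-0.043) / (9) = -0.035
Iteration 3:
  x_1 = (9 - (4)·-0.043 - (-1)·-0.035) / (-8) = -1.142
  x_2 = (4 - (-4)·-1.142 - (3)·-0.035) / (11) = -0.042
  x_3 = (1 - (-1)·-1.142 - (-4)·-0.042) / (9) = -0.034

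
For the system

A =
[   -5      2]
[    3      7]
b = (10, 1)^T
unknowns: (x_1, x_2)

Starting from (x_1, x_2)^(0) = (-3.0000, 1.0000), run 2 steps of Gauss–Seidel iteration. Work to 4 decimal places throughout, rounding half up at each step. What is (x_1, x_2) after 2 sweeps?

Iteration 1:
  x_1 = (10 - (2)·1.0000) / (-5) = -1.6000
  x_2 = (1 - (3)·-1.6000) / (7) = 0.8286
Iteration 2:
  x_1 = (10 - (2)·0.8286) / (-5) = -1.6686
  x_2 = (1 - (3)·-1.6686) / (7) = 0.8580

(-1.6686, 0.8580)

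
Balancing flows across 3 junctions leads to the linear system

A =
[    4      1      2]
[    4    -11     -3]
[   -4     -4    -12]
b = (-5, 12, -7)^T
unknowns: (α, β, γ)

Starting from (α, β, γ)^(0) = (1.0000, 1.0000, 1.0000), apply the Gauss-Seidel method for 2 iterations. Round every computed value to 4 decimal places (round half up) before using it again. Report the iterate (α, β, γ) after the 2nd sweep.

(-1.7008, -2.2404, 1.8971)

Iteration 1:
  α = (-5 - (1)·1.0000 - (2)·1.0000) / (4) = -2.0000
  β = (12 - (4)·-2.0000 - (-3)·1.0000) / (-11) = -2.0909
  γ = (-7 - (-4)·-2.0000 - (-4)·-2.0909) / (-12) = 1.9470
Iteration 2:
  α = (-5 - (1)·-2.0909 - (2)·1.9470) / (4) = -1.7008
  β = (12 - (4)·-1.7008 - (-3)·1.9470) / (-11) = -2.2404
  γ = (-7 - (-4)·-1.7008 - (-4)·-2.2404) / (-12) = 1.8971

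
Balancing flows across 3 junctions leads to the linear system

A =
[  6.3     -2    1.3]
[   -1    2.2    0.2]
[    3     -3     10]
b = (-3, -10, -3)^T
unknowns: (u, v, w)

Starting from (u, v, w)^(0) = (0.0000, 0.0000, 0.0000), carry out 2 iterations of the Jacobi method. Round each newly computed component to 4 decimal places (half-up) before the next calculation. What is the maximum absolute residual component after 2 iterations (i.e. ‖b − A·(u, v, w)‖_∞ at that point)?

Iteration 1:
  u = (-3 - (-2)·0.0000 - (1.3)·0.0000) / (6.3) = -0.4762
  v = (-10 - (-1)·0.0000 - (0.2)·0.0000) / (2.2) = -4.5455
  w = (-3 - (3)·0.0000 - (-3)·0.0000) / (10) = -0.3000
Iteration 2:
  u = (-3 - (-2)·-4.5455 - (1.3)·-0.3000) / (6.3) = -1.8573
  v = (-10 - (-1)·-0.4762 - (0.2)·-0.3000) / (2.2) = -4.7346
  w = (-3 - (3)·-0.4762 - (-3)·-4.5455) / (10) = -1.5208
Residual b − A·x = (1.2088, -1.1370, 3.5761); ∞-norm = 3.5761

3.5761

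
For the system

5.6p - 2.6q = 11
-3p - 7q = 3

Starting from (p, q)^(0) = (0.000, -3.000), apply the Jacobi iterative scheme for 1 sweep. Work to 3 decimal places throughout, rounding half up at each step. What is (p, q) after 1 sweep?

(0.571, -0.429)

Iteration 1:
  p = (11 - (-2.6)·-3.000) / (5.6) = 0.571
  q = (3 - (-3)·0.000) / (-7) = -0.429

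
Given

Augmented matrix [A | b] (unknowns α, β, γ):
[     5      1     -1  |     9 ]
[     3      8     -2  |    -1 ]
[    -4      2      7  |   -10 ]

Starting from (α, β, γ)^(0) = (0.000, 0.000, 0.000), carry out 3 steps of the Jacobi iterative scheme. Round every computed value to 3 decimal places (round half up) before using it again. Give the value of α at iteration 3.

Iteration 1:
  α = (9 - (1)·0.000 - (-1)·0.000) / (5) = 1.800
  β = (-1 - (3)·0.000 - (-2)·0.000) / (8) = -0.125
  γ = (-10 - (-4)·0.000 - (2)·0.000) / (7) = -1.429
Iteration 2:
  α = (9 - (1)·-0.125 - (-1)·-1.429) / (5) = 1.539
  β = (-1 - (3)·1.800 - (-2)·-1.429) / (8) = -1.157
  γ = (-10 - (-4)·1.800 - (2)·-0.125) / (7) = -0.364
Iteration 3:
  α = (9 - (1)·-1.157 - (-1)·-0.364) / (5) = 1.959
  β = (-1 - (3)·1.539 - (-2)·-0.364) / (8) = -0.793
  γ = (-10 - (-4)·1.539 - (2)·-1.157) / (7) = -0.219

1.959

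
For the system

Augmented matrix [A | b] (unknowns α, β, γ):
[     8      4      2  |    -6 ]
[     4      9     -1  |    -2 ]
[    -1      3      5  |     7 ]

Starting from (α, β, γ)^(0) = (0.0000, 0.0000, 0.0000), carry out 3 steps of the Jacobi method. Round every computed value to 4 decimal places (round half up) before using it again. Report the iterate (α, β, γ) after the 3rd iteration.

Iteration 1:
  α = (-6 - (4)·0.0000 - (2)·0.0000) / (8) = -0.7500
  β = (-2 - (4)·0.0000 - (-1)·0.0000) / (9) = -0.2222
  γ = (7 - (-1)·0.0000 - (3)·0.0000) / (5) = 1.4000
Iteration 2:
  α = (-6 - (4)·-0.2222 - (2)·1.4000) / (8) = -0.9889
  β = (-2 - (4)·-0.7500 - (-1)·1.4000) / (9) = 0.2667
  γ = (7 - (-1)·-0.7500 - (3)·-0.2222) / (5) = 1.3833
Iteration 3:
  α = (-6 - (4)·0.2667 - (2)·1.3833) / (8) = -1.2292
  β = (-2 - (4)·-0.9889 - (-1)·1.3833) / (9) = 0.3710
  γ = (7 - (-1)·-0.9889 - (3)·0.2667) / (5) = 1.0422

(-1.2292, 0.3710, 1.0422)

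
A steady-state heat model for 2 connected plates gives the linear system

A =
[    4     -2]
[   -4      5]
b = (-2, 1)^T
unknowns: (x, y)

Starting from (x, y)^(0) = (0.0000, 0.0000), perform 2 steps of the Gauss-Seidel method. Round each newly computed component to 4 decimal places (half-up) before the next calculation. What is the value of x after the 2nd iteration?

Iteration 1:
  x = (-2 - (-2)·0.0000) / (4) = -0.5000
  y = (1 - (-4)·-0.5000) / (5) = -0.2000
Iteration 2:
  x = (-2 - (-2)·-0.2000) / (4) = -0.6000
  y = (1 - (-4)·-0.6000) / (5) = -0.2800

-0.6000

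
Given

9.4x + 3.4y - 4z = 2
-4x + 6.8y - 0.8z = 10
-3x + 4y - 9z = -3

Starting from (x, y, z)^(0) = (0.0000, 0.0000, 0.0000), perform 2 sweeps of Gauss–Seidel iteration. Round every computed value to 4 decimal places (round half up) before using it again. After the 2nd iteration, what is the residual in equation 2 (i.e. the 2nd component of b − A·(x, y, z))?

Iteration 1:
  x = (2 - (3.4)·0.0000 - (-4)·0.0000) / (9.4) = 0.2128
  y = (10 - (-4)·0.2128 - (-0.8)·0.0000) / (6.8) = 1.5958
  z = (-3 - (-3)·0.2128 - (4)·1.5958) / (-9) = 0.9716
Iteration 2:
  x = (2 - (3.4)·1.5958 - (-4)·0.9716) / (9.4) = 0.0490
  y = (10 - (-4)·0.0490 - (-0.8)·0.9716) / (6.8) = 1.6137
  z = (-3 - (-3)·0.0490 - (4)·1.6137) / (-9) = 1.0342
Residual b − A·x = (0.1896, 0.0502, 0.0000)

0.0502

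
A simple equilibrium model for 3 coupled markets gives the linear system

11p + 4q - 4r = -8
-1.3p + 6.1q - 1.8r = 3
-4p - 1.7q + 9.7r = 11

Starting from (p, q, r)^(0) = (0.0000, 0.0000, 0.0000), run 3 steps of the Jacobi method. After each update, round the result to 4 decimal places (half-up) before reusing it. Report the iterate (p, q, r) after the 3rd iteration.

Iteration 1:
  p = (-8 - (4)·0.0000 - (-4)·0.0000) / (11) = -0.7273
  q = (3 - (-1.3)·0.0000 - (-1.8)·0.0000) / (6.1) = 0.4918
  r = (11 - (-4)·0.0000 - (-1.7)·0.0000) / (9.7) = 1.1340
Iteration 2:
  p = (-8 - (4)·0.4918 - (-4)·1.1340) / (11) = -0.4937
  q = (3 - (-1.3)·-0.7273 - (-1.8)·1.1340) / (6.1) = 0.6714
  r = (11 - (-4)·-0.7273 - (-1.7)·0.4918) / (9.7) = 0.9203
Iteration 3:
  p = (-8 - (4)·0.6714 - (-4)·0.9203) / (11) = -0.6368
  q = (3 - (-1.3)·-0.4937 - (-1.8)·0.9203) / (6.1) = 0.6582
  r = (11 - (-4)·-0.4937 - (-1.7)·0.6714) / (9.7) = 1.0481

(-0.6368, 0.6582, 1.0481)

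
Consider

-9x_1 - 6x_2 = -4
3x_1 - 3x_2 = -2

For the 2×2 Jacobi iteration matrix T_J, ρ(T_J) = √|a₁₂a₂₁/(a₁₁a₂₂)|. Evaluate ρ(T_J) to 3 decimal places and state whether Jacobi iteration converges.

a₁₂a₂₁/(a₁₁a₂₂) = (-6)·(3) / ((-9)·(-3)) = -0.666667
ρ = √|-0.666667| = √0.666667 = 0.816
ρ < 1, so Jacobi converges

0.816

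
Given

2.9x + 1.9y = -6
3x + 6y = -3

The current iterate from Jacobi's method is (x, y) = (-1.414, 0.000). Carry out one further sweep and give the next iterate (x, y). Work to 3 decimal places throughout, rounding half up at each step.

One sweep:
  x = (-6 - (1.9)·0.000) / (2.9) = -2.069
  y = (-3 - (3)·-1.414) / (6) = 0.207

(-2.069, 0.207)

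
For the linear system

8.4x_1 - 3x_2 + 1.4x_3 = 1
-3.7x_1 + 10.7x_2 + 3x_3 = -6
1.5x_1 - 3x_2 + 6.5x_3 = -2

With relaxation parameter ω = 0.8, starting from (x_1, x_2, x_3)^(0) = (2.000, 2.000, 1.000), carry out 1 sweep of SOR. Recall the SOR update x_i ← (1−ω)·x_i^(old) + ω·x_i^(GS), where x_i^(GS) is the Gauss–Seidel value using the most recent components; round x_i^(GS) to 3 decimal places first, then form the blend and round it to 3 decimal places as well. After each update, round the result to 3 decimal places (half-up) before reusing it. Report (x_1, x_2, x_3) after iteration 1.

Iteration 1:
  x_1: GS value = (1 - (-3)·2.000 - (1.4)·1.000) / (8.4) = 0.667;  x_1 ← (1−ω)·2.000 + ω·0.667 = 0.934
  x_2: GS value = (-6 - (-3.7)·0.934 - (3)·1.000) / (10.7) = -0.518;  x_2 ← (1−ω)·2.000 + ω·-0.518 = -0.014
  x_3: GS value = (-2 - (1.5)·0.934 - (-3)·-0.014) / (6.5) = -0.530;  x_3 ← (1−ω)·1.000 + ω·-0.530 = -0.224

(0.934, -0.014, -0.224)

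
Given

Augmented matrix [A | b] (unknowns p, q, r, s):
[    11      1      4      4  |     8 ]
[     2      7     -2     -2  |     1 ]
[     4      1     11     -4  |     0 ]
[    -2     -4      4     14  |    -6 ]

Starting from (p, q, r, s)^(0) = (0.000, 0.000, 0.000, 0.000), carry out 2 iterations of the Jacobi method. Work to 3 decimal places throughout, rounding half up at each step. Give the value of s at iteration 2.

-0.284

Iteration 1:
  p = (8 - (1)·0.000 - (4)·0.000 - (4)·0.000) / (11) = 0.727
  q = (1 - (2)·0.000 - (-2)·0.000 - (-2)·0.000) / (7) = 0.143
  r = (0 - (4)·0.000 - (1)·0.000 - (-4)·0.000) / (11) = 0.000
  s = (-6 - (-2)·0.000 - (-4)·0.000 - (4)·0.000) / (14) = -0.429
Iteration 2:
  p = (8 - (1)·0.143 - (4)·0.000 - (4)·-0.429) / (11) = 0.870
  q = (1 - (2)·0.727 - (-2)·0.000 - (-2)·-0.429) / (7) = -0.187
  r = (0 - (4)·0.727 - (1)·0.143 - (-4)·-0.429) / (11) = -0.433
  s = (-6 - (-2)·0.727 - (-4)·0.143 - (4)·0.000) / (14) = -0.284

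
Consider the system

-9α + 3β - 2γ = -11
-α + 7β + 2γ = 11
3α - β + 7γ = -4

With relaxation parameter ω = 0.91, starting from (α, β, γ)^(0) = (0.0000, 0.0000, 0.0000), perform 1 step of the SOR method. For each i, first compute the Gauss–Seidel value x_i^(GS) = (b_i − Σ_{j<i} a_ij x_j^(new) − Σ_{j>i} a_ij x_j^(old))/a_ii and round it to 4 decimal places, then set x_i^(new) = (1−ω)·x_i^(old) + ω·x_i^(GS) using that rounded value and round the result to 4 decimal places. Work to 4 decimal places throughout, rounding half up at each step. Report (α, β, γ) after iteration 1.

(1.1122, 1.5746, -0.7490)

Iteration 1:
  α: GS value = (-11 - (3)·0.0000 - (-2)·0.0000) / (-9) = 1.2222;  α ← (1−ω)·0.0000 + ω·1.2222 = 1.1122
  β: GS value = (11 - (-1)·1.1122 - (2)·0.0000) / (7) = 1.7303;  β ← (1−ω)·0.0000 + ω·1.7303 = 1.5746
  γ: GS value = (-4 - (3)·1.1122 - (-1)·1.5746) / (7) = -0.8231;  γ ← (1−ω)·0.0000 + ω·-0.8231 = -0.7490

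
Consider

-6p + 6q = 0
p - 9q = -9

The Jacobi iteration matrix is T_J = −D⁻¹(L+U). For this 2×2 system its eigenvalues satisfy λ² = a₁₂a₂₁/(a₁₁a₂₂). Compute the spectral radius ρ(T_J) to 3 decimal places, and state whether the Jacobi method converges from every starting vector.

0.333

a₁₂a₂₁/(a₁₁a₂₂) = (6)·(1) / ((-6)·(-9)) = 0.111111
ρ = √|0.111111| = √0.111111 = 0.333
ρ < 1, so Jacobi converges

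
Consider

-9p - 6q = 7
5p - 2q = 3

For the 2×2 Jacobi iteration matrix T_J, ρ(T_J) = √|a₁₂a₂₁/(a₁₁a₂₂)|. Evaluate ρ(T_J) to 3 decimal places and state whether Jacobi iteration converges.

a₁₂a₂₁/(a₁₁a₂₂) = (-6)·(5) / ((-9)·(-2)) = -1.666667
ρ = √|-1.666667| = √1.666667 = 1.291
ρ > 1, so Jacobi diverges

1.291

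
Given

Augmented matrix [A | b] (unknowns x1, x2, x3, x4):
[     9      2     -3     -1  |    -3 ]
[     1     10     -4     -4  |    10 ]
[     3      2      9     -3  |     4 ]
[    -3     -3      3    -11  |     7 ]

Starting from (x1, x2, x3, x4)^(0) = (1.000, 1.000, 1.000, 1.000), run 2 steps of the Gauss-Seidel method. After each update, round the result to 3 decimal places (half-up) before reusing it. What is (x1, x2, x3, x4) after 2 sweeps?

Iteration 1:
  x1 = (-3 - (2)·1.000 - (-3)·1.000 - (-1)·1.000) / (9) = -0.111
  x2 = (10 - (1)·-0.111 - (-4)·1.000 - (-4)·1.000) / (10) = 1.811
  x3 = (4 - (3)·-0.111 - (2)·1.811 - (-3)·1.000) / (9) = 0.412
  x4 = (7 - (-3)·-0.111 - (-3)·1.811 - (3)·0.412) / (-11) = -0.988
Iteration 2:
  x1 = (-3 - (2)·1.811 - (-3)·0.412 - (-1)·-0.988) / (9) = -0.708
  x2 = (10 - (1)·-0.708 - (-4)·0.412 - (-4)·-0.988) / (10) = 0.840
  x3 = (4 - (3)·-0.708 - (2)·0.840 - (-3)·-0.988) / (9) = 0.164
  x4 = (7 - (-3)·-0.708 - (-3)·0.840 - (3)·0.164) / (-11) = -0.628

(-0.708, 0.840, 0.164, -0.628)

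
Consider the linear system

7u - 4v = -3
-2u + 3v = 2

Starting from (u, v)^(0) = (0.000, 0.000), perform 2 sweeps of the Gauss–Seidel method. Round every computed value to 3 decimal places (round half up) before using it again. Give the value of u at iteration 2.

-0.211

Iteration 1:
  u = (-3 - (-4)·0.000) / (7) = -0.429
  v = (2 - (-2)·-0.429) / (3) = 0.381
Iteration 2:
  u = (-3 - (-4)·0.381) / (7) = -0.211
  v = (2 - (-2)·-0.211) / (3) = 0.526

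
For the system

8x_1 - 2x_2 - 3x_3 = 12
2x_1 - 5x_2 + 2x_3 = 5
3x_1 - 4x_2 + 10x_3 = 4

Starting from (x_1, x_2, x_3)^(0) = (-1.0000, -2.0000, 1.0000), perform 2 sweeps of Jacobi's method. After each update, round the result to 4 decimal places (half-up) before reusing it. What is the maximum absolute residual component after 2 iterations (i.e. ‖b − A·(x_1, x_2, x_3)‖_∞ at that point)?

2.5275

Iteration 1:
  x_1 = (12 - (-2)·-2.0000 - (-3)·1.0000) / (8) = 1.3750
  x_2 = (5 - (2)·-1.0000 - (2)·1.0000) / (-5) = -1.0000
  x_3 = (4 - (3)·-1.0000 - (-4)·-2.0000) / (10) = -0.1000
Iteration 2:
  x_1 = (12 - (-2)·-1.0000 - (-3)·-0.1000) / (8) = 1.2125
  x_2 = (5 - (2)·1.3750 - (2)·-0.1000) / (-5) = -0.4900
  x_3 = (4 - (3)·1.3750 - (-4)·-1.0000) / (10) = -0.4125
Residual b − A·x = (0.0825, 0.9500, 2.5275); ∞-norm = 2.5275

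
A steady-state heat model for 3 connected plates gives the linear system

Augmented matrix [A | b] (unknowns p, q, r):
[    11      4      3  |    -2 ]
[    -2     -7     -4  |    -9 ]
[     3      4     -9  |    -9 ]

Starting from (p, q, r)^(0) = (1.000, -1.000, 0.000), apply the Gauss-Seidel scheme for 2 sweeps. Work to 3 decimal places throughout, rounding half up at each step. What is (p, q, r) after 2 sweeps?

Iteration 1:
  p = (-2 - (4)·-1.000 - (3)·0.000) / (11) = 0.182
  q = (-9 - (-2)·0.182 - (-4)·0.000) / (-7) = 1.234
  r = (-9 - (3)·0.182 - (4)·1.234) / (-9) = 1.609
Iteration 2:
  p = (-2 - (4)·1.234 - (3)·1.609) / (11) = -1.069
  q = (-9 - (-2)·-1.069 - (-4)·1.609) / (-7) = 0.672
  r = (-9 - (3)·-1.069 - (4)·0.672) / (-9) = 0.942

(-1.069, 0.672, 0.942)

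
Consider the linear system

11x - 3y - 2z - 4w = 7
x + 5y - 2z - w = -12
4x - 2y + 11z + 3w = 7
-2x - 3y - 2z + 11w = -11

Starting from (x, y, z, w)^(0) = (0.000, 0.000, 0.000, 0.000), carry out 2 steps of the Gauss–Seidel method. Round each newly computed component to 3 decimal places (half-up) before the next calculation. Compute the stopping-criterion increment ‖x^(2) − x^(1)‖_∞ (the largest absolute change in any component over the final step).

1.274

Iteration 1:
  x = (7 - (-3)·0.000 - (-2)·0.000 - (-4)·0.000) / (11) = 0.636
  y = (-12 - (1)·0.636 - (-2)·0.000 - (-1)·0.000) / (5) = -2.527
  z = (7 - (4)·0.636 - (-2)·-2.527 - (3)·0.000) / (11) = -0.054
  w = (-11 - (-2)·0.636 - (-3)·-2.527 - (-2)·-0.054) / (11) = -1.583
Iteration 2:
  x = (7 - (-3)·-2.527 - (-2)·-0.054 - (-4)·-1.583) / (11) = -0.638
  y = (-12 - (1)·-0.638 - (-2)·-0.054 - (-1)·-1.583) / (5) = -2.611
  z = (7 - (4)·-0.638 - (-2)·-2.611 - (3)·-1.583) / (11) = 0.825
  w = (-11 - (-2)·-0.638 - (-3)·-2.611 - (-2)·0.825) / (11) = -1.678
Change: (-1.274, -0.084, 0.879, -0.095) → max |·| = 1.274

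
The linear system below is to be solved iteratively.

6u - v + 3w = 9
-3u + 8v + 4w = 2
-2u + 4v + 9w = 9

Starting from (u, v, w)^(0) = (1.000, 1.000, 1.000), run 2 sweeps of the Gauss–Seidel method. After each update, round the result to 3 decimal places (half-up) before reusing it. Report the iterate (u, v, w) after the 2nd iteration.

Iteration 1:
  u = (9 - (-1)·1.000 - (3)·1.000) / (6) = 1.167
  v = (2 - (-3)·1.167 - (4)·1.000) / (8) = 0.188
  w = (9 - (-2)·1.167 - (4)·0.188) / (9) = 1.176
Iteration 2:
  u = (9 - (-1)·0.188 - (3)·1.176) / (6) = 0.943
  v = (2 - (-3)·0.943 - (4)·1.176) / (8) = 0.016
  w = (9 - (-2)·0.943 - (4)·0.016) / (9) = 1.202

(0.943, 0.016, 1.202)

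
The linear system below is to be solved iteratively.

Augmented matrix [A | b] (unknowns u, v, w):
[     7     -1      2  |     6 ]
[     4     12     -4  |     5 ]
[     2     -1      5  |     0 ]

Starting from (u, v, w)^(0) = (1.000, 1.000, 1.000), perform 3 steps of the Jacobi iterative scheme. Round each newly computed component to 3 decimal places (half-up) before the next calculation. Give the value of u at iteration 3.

Iteration 1:
  u = (6 - (-1)·1.000 - (2)·1.000) / (7) = 0.714
  v = (5 - (4)·1.000 - (-4)·1.000) / (12) = 0.417
  w = (0 - (2)·1.000 - (-1)·1.000) / (5) = -0.200
Iteration 2:
  u = (6 - (-1)·0.417 - (2)·-0.200) / (7) = 0.974
  v = (5 - (4)·0.714 - (-4)·-0.200) / (12) = 0.112
  w = (0 - (2)·0.714 - (-1)·0.417) / (5) = -0.202
Iteration 3:
  u = (6 - (-1)·0.112 - (2)·-0.202) / (7) = 0.931
  v = (5 - (4)·0.974 - (-4)·-0.202) / (12) = 0.025
  w = (0 - (2)·0.974 - (-1)·0.112) / (5) = -0.367

0.931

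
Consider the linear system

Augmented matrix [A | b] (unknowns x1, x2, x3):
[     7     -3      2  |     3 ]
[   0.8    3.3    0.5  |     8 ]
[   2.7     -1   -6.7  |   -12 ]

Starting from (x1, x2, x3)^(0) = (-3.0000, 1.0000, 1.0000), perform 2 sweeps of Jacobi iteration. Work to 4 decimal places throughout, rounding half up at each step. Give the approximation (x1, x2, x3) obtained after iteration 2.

(1.5906, 2.2201, 1.5735)

Iteration 1:
  x1 = (3 - (-3)·1.0000 - (2)·1.0000) / (7) = 0.5714
  x2 = (8 - (0.8)·-3.0000 - (0.5)·1.0000) / (3.3) = 3.0000
  x3 = (-12 - (2.7)·-3.0000 - (-1)·1.0000) / (-6.7) = 0.4328
Iteration 2:
  x1 = (3 - (-3)·3.0000 - (2)·0.4328) / (7) = 1.5906
  x2 = (8 - (0.8)·0.5714 - (0.5)·0.4328) / (3.3) = 2.2201
  x3 = (-12 - (2.7)·0.5714 - (-1)·3.0000) / (-6.7) = 1.5735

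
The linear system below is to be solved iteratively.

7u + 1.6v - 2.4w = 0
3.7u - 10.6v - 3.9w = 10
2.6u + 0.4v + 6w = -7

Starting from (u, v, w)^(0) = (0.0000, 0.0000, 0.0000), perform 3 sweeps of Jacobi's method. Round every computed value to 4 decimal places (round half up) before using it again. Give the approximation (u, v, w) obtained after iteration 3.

Iteration 1:
  u = (0 - (1.6)·0.0000 - (-2.4)·0.0000) / (7) = 0.0000
  v = (10 - (3.7)·0.0000 - (-3.9)·0.0000) / (-10.6) = -0.9434
  w = (-7 - (2.6)·0.0000 - (0.4)·0.0000) / (6) = -1.1667
Iteration 2:
  u = (0 - (1.6)·-0.9434 - (-2.4)·-1.1667) / (7) = -0.1844
  v = (10 - (3.7)·0.0000 - (-3.9)·-1.1667) / (-10.6) = -0.5141
  w = (-7 - (2.6)·0.0000 - (0.4)·-0.9434) / (6) = -1.1038
Iteration 3:
  u = (0 - (1.6)·-0.5141 - (-2.4)·-1.1038) / (7) = -0.2609
  v = (10 - (3.7)·-0.1844 - (-3.9)·-1.1038) / (-10.6) = -0.6016
  w = (-7 - (2.6)·-0.1844 - (0.4)·-0.5141) / (6) = -1.0525

(-0.2609, -0.6016, -1.0525)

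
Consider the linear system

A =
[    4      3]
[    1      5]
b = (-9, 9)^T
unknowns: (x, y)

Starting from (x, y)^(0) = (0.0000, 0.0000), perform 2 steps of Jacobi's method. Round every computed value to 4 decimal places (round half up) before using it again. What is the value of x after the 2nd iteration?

Iteration 1:
  x = (-9 - (3)·0.0000) / (4) = -2.2500
  y = (9 - (1)·0.0000) / (5) = 1.8000
Iteration 2:
  x = (-9 - (3)·1.8000) / (4) = -3.6000
  y = (9 - (1)·-2.2500) / (5) = 2.2500

-3.6000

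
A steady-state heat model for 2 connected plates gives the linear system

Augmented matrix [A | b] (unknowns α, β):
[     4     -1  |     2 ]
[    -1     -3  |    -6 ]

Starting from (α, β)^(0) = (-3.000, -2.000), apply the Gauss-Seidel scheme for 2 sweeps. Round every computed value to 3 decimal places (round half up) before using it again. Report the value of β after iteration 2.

Iteration 1:
  α = (2 - (-1)·-2.000) / (4) = 0.000
  β = (-6 - (-1)·0.000) / (-3) = 2.000
Iteration 2:
  α = (2 - (-1)·2.000) / (4) = 1.000
  β = (-6 - (-1)·1.000) / (-3) = 1.667

1.667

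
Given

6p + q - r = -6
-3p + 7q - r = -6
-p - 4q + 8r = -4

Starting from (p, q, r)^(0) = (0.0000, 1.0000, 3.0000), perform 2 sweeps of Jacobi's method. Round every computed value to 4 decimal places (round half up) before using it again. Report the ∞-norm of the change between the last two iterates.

0.7976

Iteration 1:
  p = (-6 - (1)·1.0000 - (-1)·3.0000) / (6) = -0.6667
  q = (-6 - (-3)·0.0000 - (-1)·3.0000) / (7) = -0.4286
  r = (-4 - (-1)·0.0000 - (-4)·1.0000) / (8) = 0.0000
Iteration 2:
  p = (-6 - (1)·-0.4286 - (-1)·0.0000) / (6) = -0.9286
  q = (-6 - (-3)·-0.6667 - (-1)·0.0000) / (7) = -1.1429
  r = (-4 - (-1)·-0.6667 - (-4)·-0.4286) / (8) = -0.7976
Change: (-0.2619, -0.7143, -0.7976) → max |·| = 0.7976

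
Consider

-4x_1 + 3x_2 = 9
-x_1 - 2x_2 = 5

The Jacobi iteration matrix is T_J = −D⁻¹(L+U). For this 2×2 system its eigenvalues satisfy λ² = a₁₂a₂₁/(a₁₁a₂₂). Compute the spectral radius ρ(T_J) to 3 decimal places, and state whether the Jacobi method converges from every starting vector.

0.612

a₁₂a₂₁/(a₁₁a₂₂) = (3)·(-1) / ((-4)·(-2)) = -0.375000
ρ = √|-0.375000| = √0.375000 = 0.612
ρ < 1, so Jacobi converges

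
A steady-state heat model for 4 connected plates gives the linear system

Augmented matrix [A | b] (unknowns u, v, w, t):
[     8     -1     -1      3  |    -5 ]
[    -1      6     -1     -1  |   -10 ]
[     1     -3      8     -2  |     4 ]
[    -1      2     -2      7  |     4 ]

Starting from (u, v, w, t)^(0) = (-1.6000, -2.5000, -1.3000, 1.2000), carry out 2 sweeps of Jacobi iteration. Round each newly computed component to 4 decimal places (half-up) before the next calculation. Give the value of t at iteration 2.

Iteration 1:
  u = (-5 - (-1)·-2.5000 - (-1)·-1.3000 - (3)·1.2000) / (8) = -1.5500
  v = (-10 - (-1)·-1.6000 - (-1)·-1.3000 - (-1)·1.2000) / (6) = -1.9500
  w = (4 - (1)·-1.6000 - (-3)·-2.5000 - (-2)·1.2000) / (8) = 0.0625
  t = (4 - (-1)·-1.6000 - (2)·-2.5000 - (-2)·-1.3000) / (7) = 0.6857
Iteration 2:
  u = (-5 - (-1)·-1.9500 - (-1)·0.0625 - (3)·0.6857) / (8) = -1.1181
  v = (-10 - (-1)·-1.5500 - (-1)·0.0625 - (-1)·0.6857) / (6) = -1.8003
  w = (4 - (1)·-1.5500 - (-3)·-1.9500 - (-2)·0.6857) / (8) = 0.1339
  t = (4 - (-1)·-1.5500 - (2)·-1.9500 - (-2)·0.0625) / (7) = 0.9250

0.9250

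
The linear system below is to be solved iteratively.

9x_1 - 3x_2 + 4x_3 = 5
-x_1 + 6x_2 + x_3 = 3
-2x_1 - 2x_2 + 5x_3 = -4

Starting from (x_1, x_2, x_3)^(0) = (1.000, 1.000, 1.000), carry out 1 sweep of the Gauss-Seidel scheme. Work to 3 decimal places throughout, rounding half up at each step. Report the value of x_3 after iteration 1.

-0.460

Iteration 1:
  x_1 = (5 - (-3)·1.000 - (4)·1.000) / (9) = 0.444
  x_2 = (3 - (-1)·0.444 - (1)·1.000) / (6) = 0.407
  x_3 = (-4 - (-2)·0.444 - (-2)·0.407) / (5) = -0.460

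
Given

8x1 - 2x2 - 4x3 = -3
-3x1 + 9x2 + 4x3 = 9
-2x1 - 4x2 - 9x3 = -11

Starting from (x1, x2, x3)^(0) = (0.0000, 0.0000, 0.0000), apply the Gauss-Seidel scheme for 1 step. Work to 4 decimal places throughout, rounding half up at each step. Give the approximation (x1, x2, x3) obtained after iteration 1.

(-0.3750, 0.8750, 0.9167)

Iteration 1:
  x1 = (-3 - (-2)·0.0000 - (-4)·0.0000) / (8) = -0.3750
  x2 = (9 - (-3)·-0.3750 - (4)·0.0000) / (9) = 0.8750
  x3 = (-11 - (-2)·-0.3750 - (-4)·0.8750) / (-9) = 0.9167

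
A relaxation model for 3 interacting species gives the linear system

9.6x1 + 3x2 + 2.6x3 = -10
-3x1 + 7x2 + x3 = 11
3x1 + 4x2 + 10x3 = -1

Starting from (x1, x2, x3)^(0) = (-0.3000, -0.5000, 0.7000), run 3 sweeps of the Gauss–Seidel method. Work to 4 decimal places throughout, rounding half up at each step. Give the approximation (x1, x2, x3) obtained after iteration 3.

(-1.3325, 1.0178, -0.1074)

Iteration 1:
  x1 = (-10 - (3)·-0.5000 - (2.6)·0.7000) / (9.6) = -1.0750
  x2 = (11 - (-3)·-1.0750 - (1)·0.7000) / (7) = 1.0107
  x3 = (-1 - (3)·-1.0750 - (4)·1.0107) / (10) = -0.1818
Iteration 2:
  x1 = (-10 - (3)·1.0107 - (2.6)·-0.1818) / (9.6) = -1.3083
  x2 = (11 - (-3)·-1.3083 - (1)·-0.1818) / (7) = 1.0367
  x3 = (-1 - (3)·-1.3083 - (4)·1.0367) / (10) = -0.1222
Iteration 3:
  x1 = (-10 - (3)·1.0367 - (2.6)·-0.1222) / (9.6) = -1.3325
  x2 = (11 - (-3)·-1.3325 - (1)·-0.1222) / (7) = 1.0178
  x3 = (-1 - (3)·-1.3325 - (4)·1.0178) / (10) = -0.1074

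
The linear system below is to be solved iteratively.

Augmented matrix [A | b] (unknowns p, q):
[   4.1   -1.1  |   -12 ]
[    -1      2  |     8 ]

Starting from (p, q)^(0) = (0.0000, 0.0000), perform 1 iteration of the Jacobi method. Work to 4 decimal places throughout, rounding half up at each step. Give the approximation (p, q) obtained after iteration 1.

(-2.9268, 4.0000)

Iteration 1:
  p = (-12 - (-1.1)·0.0000) / (4.1) = -2.9268
  q = (8 - (-1)·0.0000) / (2) = 4.0000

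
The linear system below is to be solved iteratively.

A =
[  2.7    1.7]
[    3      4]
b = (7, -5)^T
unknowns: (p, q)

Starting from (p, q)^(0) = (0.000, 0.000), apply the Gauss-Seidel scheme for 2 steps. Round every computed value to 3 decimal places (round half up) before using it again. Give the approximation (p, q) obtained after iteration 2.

Iteration 1:
  p = (7 - (1.7)·0.000) / (2.7) = 2.593
  q = (-5 - (3)·2.593) / (4) = -3.195
Iteration 2:
  p = (7 - (1.7)·-3.195) / (2.7) = 4.604
  q = (-5 - (3)·4.604) / (4) = -4.703

(4.604, -4.703)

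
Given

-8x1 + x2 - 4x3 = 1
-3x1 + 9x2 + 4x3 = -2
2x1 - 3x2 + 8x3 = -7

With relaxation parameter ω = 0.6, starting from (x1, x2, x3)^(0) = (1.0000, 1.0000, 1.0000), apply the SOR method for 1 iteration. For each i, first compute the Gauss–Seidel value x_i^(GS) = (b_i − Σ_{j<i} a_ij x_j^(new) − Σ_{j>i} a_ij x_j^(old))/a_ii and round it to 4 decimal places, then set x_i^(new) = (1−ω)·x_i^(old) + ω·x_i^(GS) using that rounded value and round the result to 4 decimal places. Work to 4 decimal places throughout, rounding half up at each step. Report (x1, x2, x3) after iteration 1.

Iteration 1:
  x1: GS value = (1 - (1)·1.0000 - (-4)·1.0000) / (-8) = -0.5000;  x1 ← (1−ω)·1.0000 + ω·-0.5000 = 0.1000
  x2: GS value = (-2 - (-3)·0.1000 - (4)·1.0000) / (9) = -0.6333;  x2 ← (1−ω)·1.0000 + ω·-0.6333 = 0.0200
  x3: GS value = (-7 - (2)·0.1000 - (-3)·0.0200) / (8) = -0.8925;  x3 ← (1−ω)·1.0000 + ω·-0.8925 = -0.1355

(0.1000, 0.0200, -0.1355)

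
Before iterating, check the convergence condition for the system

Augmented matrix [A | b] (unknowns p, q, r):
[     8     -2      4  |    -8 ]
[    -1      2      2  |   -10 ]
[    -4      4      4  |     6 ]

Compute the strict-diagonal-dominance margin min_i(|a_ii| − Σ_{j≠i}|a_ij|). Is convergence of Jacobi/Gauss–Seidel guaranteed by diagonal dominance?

-4

row 1: |8| − (2+4) = 2
row 2: |2| − (1+2) = -1
row 3: |4| − (4+4) = -4
minimum over rows = -4 → not strictly diagonally dominant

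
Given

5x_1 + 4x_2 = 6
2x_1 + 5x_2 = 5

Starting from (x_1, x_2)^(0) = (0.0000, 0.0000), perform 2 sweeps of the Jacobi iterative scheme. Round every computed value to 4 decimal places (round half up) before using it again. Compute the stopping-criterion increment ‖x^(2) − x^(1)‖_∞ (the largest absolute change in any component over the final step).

Iteration 1:
  x_1 = (6 - (4)·0.0000) / (5) = 1.2000
  x_2 = (5 - (2)·0.0000) / (5) = 1.0000
Iteration 2:
  x_1 = (6 - (4)·1.0000) / (5) = 0.4000
  x_2 = (5 - (2)·1.2000) / (5) = 0.5200
Change: (-0.8000, -0.4800) → max |·| = 0.8000

0.8000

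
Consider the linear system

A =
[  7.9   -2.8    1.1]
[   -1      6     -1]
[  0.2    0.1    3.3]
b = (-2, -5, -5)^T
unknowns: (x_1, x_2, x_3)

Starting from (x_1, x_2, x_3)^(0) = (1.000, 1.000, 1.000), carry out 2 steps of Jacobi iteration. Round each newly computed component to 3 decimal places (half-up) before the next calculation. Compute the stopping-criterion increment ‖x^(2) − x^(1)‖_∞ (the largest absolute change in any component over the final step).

0.607

Iteration 1:
  x_1 = (-2 - (-2.8)·1.000 - (1.1)·1.000) / (7.9) = -0.038
  x_2 = (-5 - (-1)·1.000 - (-1)·1.000) / (6) = -0.500
  x_3 = (-5 - (0.2)·1.000 - (0.1)·1.000) / (3.3) = -1.606
Iteration 2:
  x_1 = (-2 - (-2.8)·-0.500 - (1.1)·-1.606) / (7.9) = -0.207
  x_2 = (-5 - (-1)·-0.038 - (-1)·-1.606) / (6) = -1.107
  x_3 = (-5 - (0.2)·-0.038 - (0.1)·-0.500) / (3.3) = -1.498
Change: (-0.169, -0.607, 0.108) → max |·| = 0.607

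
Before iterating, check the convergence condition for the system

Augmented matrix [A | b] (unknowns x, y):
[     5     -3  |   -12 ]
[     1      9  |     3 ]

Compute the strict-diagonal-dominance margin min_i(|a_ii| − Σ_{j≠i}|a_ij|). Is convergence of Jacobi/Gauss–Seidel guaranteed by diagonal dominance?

2

row 1: |5| − (3) = 2
row 2: |9| − (1) = 8
minimum over rows = 2 → strictly diagonally dominant (convergence guaranteed)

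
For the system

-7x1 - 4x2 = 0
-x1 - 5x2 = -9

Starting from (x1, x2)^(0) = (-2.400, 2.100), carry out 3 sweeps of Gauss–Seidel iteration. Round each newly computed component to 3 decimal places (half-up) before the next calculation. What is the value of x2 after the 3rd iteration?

2.032

Iteration 1:
  x1 = (0 - (-4)·2.100) / (-7) = -1.200
  x2 = (-9 - (-1)·-1.200) / (-5) = 2.040
Iteration 2:
  x1 = (0 - (-4)·2.040) / (-7) = -1.166
  x2 = (-9 - (-1)·-1.166) / (-5) = 2.033
Iteration 3:
  x1 = (0 - (-4)·2.033) / (-7) = -1.162
  x2 = (-9 - (-1)·-1.162) / (-5) = 2.032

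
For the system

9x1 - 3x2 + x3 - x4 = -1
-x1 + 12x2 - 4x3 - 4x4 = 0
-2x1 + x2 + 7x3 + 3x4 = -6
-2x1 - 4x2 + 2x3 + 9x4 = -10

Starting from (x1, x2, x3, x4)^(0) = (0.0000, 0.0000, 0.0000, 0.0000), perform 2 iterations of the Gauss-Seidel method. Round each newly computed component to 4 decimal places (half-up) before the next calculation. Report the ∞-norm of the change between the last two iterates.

Iteration 1:
  x1 = (-1 - (-3)·0.0000 - (1)·0.0000 - (-1)·0.0000) / (9) = -0.1111
  x2 = (0 - (-1)·-0.1111 - (-4)·0.0000 - (-4)·0.0000) / (12) = -0.0093
  x3 = (-6 - (-2)·-0.1111 - (1)·-0.0093 - (3)·0.0000) / (7) = -0.8876
  x4 = (-10 - (-2)·-0.1111 - (-4)·-0.0093 - (2)·-0.8876) / (9) = -0.9427
Iteration 2:
  x1 = (-1 - (-3)·-0.0093 - (1)·-0.8876 - (-1)·-0.9427) / (9) = -0.1203
  x2 = (0 - (-1)·-0.1203 - (-4)·-0.8876 - (-4)·-0.9427) / (12) = -0.6201
  x3 = (-6 - (-2)·-0.1203 - (1)·-0.6201 - (3)·-0.9427) / (7) = -0.3989
  x4 = (-10 - (-2)·-0.1203 - (-4)·-0.6201 - (2)·-0.3989) / (9) = -1.3248
Change: (-0.0092, -0.6108, 0.4887, -0.3821) → max |·| = 0.6108

0.6108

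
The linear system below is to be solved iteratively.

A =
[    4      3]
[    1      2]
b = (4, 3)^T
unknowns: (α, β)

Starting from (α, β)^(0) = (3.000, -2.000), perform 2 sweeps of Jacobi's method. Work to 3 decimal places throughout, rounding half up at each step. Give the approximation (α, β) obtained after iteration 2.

(1.000, 0.250)

Iteration 1:
  α = (4 - (3)·-2.000) / (4) = 2.500
  β = (3 - (1)·3.000) / (2) = 0.000
Iteration 2:
  α = (4 - (3)·0.000) / (4) = 1.000
  β = (3 - (1)·2.500) / (2) = 0.250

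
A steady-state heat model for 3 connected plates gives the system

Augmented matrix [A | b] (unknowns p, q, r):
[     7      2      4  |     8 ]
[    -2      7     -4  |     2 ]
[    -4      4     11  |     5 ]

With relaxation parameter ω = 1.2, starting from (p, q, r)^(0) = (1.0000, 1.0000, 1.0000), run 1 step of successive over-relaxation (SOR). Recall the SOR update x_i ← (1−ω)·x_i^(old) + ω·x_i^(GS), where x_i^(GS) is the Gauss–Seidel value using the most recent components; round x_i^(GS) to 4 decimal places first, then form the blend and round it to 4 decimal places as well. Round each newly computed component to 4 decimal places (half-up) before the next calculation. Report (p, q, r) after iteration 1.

(0.1428, 0.8775, 0.0249)

Iteration 1:
  p: GS value = (8 - (2)·1.0000 - (4)·1.0000) / (7) = 0.2857;  p ← (1−ω)·1.0000 + ω·0.2857 = 0.1428
  q: GS value = (2 - (-2)·0.1428 - (-4)·1.0000) / (7) = 0.8979;  q ← (1−ω)·1.0000 + ω·0.8979 = 0.8775
  r: GS value = (5 - (-4)·0.1428 - (4)·0.8775) / (11) = 0.1874;  r ← (1−ω)·1.0000 + ω·0.1874 = 0.0249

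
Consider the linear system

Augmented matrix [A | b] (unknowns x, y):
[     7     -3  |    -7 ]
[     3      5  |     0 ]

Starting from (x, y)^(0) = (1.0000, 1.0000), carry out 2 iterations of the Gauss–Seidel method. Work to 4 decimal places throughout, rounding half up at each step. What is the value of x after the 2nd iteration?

-0.8531

Iteration 1:
  x = (-7 - (-3)·1.0000) / (7) = -0.5714
  y = (0 - (3)·-0.5714) / (5) = 0.3428
Iteration 2:
  x = (-7 - (-3)·0.3428) / (7) = -0.8531
  y = (0 - (3)·-0.8531) / (5) = 0.5119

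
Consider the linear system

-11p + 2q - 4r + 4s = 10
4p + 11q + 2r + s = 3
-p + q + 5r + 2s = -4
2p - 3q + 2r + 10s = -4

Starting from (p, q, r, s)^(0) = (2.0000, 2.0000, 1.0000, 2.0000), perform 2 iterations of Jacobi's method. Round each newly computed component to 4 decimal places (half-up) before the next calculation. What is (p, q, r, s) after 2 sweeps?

Iteration 1:
  p = (10 - (2)·2.0000 - (-4)·1.0000 - (4)·2.0000) / (-11) = -0.1818
  q = (3 - (4)·2.0000 - (2)·1.0000 - (1)·2.0000) / (11) = -0.8182
  r = (-4 - (-1)·2.0000 - (1)·2.0000 - (2)·2.0000) / (5) = -1.6000
  s = (-4 - (2)·2.0000 - (-3)·2.0000 - (2)·1.0000) / (10) = -0.4000
Iteration 2:
  p = (10 - (2)·-0.8182 - (-4)·-1.6000 - (4)·-0.4000) / (-11) = -0.6215
  q = (3 - (4)·-0.1818 - (2)·-1.6000 - (1)·-0.4000) / (11) = 0.6661
  r = (-4 - (-1)·-0.1818 - (1)·-0.8182 - (2)·-0.4000) / (5) = -0.5127
  s = (-4 - (2)·-0.1818 - (-3)·-0.8182 - (2)·-1.6000) / (10) = -0.2891

(-0.6215, 0.6661, -0.5127, -0.2891)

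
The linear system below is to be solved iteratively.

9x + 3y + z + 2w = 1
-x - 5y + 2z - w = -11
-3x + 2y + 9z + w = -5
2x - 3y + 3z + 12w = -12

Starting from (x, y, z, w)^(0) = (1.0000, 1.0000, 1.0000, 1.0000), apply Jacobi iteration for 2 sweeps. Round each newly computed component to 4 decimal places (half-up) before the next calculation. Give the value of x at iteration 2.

Iteration 1:
  x = (1 - (3)·1.0000 - (1)·1.0000 - (2)·1.0000) / (9) = -0.5556
  y = (-11 - (-1)·1.0000 - (2)·1.0000 - (-1)·1.0000) / (-5) = 2.2000
  z = (-5 - (-3)·1.0000 - (2)·1.0000 - (1)·1.0000) / (9) = -0.5556
  w = (-12 - (2)·1.0000 - (-3)·1.0000 - (3)·1.0000) / (12) = -1.1667
Iteration 2:
  x = (1 - (3)·2.2000 - (1)·-0.5556 - (2)·-1.1667) / (9) = -0.3012
  y = (-11 - (-1)·-0.5556 - (2)·-0.5556 - (-1)·-1.1667) / (-5) = 2.3222
  z = (-5 - (-3)·-0.5556 - (2)·2.2000 - (1)·-1.1667) / (9) = -1.1000
  w = (-12 - (2)·-0.5556 - (-3)·2.2000 - (3)·-0.5556) / (12) = -0.2185

-0.3012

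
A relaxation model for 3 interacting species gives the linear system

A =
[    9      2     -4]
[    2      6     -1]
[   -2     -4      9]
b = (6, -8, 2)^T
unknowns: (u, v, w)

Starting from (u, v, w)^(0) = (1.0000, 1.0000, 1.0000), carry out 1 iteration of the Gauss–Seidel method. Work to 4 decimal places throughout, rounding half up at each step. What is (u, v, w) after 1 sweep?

Iteration 1:
  u = (6 - (2)·1.0000 - (-4)·1.0000) / (9) = 0.8889
  v = (-8 - (2)·0.8889 - (-1)·1.0000) / (6) = -1.4630
  w = (2 - (-2)·0.8889 - (-4)·-1.4630) / (9) = -0.2305

(0.8889, -1.4630, -0.2305)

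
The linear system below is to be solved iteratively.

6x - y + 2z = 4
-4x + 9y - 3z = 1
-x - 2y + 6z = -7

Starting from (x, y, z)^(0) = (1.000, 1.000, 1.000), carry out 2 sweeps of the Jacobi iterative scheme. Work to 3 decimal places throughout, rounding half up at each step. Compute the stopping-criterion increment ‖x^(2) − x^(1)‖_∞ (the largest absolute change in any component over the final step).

Iteration 1:
  x = (4 - (-1)·1.000 - (2)·1.000) / (6) = 0.500
  y = (1 - (-4)·1.000 - (-3)·1.000) / (9) = 0.889
  z = (-7 - (-1)·1.000 - (-2)·1.000) / (6) = -0.667
Iteration 2:
  x = (4 - (-1)·0.889 - (2)·-0.667) / (6) = 1.037
  y = (1 - (-4)·0.500 - (-3)·-0.667) / (9) = 0.111
  z = (-7 - (-1)·0.500 - (-2)·0.889) / (6) = -0.787
Change: (0.537, -0.778, -0.120) → max |·| = 0.778

0.778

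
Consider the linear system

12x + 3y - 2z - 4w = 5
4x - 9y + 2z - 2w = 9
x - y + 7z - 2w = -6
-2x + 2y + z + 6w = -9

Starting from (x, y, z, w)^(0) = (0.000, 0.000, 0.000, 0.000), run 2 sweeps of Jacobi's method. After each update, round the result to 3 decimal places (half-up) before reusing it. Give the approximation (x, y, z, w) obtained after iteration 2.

Iteration 1:
  x = (5 - (3)·0.000 - (-2)·0.000 - (-4)·0.000) / (12) = 0.417
  y = (9 - (4)·0.000 - (2)·0.000 - (-2)·0.000) / (-9) = -1.000
  z = (-6 - (1)·0.000 - (-1)·0.000 - (-2)·0.000) / (7) = -0.857
  w = (-9 - (-2)·0.000 - (2)·0.000 - (1)·0.000) / (6) = -1.500
Iteration 2:
  x = (5 - (3)·-1.000 - (-2)·-0.857 - (-4)·-1.500) / (12) = 0.024
  y = (9 - (4)·0.417 - (2)·-0.857 - (-2)·-1.500) / (-9) = -0.672
  z = (-6 - (1)·0.417 - (-1)·-1.000 - (-2)·-1.500) / (7) = -1.488
  w = (-9 - (-2)·0.417 - (2)·-1.000 - (1)·-0.857) / (6) = -0.885

(0.024, -0.672, -1.488, -0.885)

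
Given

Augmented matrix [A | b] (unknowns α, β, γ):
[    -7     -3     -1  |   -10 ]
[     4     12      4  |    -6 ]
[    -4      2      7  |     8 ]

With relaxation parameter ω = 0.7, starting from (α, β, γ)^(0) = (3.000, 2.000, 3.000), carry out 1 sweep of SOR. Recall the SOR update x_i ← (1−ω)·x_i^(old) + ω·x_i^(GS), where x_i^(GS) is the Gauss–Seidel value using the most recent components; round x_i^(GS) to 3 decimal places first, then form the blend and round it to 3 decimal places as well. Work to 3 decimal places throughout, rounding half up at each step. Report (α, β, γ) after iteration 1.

Iteration 1:
  α: GS value = (-10 - (-3)·2.000 - (-1)·3.000) / (-7) = 0.143;  α ← (1−ω)·3.000 + ω·0.143 = 1.000
  β: GS value = (-6 - (4)·1.000 - (4)·3.000) / (12) = -1.833;  β ← (1−ω)·2.000 + ω·-1.833 = -0.683
  γ: GS value = (8 - (-4)·1.000 - (2)·-0.683) / (7) = 1.909;  γ ← (1−ω)·3.000 + ω·1.909 = 2.236

(1.000, -0.683, 2.236)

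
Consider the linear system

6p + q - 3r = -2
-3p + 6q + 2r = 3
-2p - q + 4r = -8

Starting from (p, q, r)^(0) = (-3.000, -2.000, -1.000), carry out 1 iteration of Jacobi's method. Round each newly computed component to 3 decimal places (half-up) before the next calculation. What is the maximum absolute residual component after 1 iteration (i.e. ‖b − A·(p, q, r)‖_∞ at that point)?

Iteration 1:
  p = (-2 - (1)·-2.000 - (-3)·-1.000) / (6) = -0.500
  q = (3 - (-3)·-3.000 - (2)·-1.000) / (6) = -0.667
  r = (-8 - (-2)·-3.000 - (-1)·-2.000) / (4) = -4.000
Residual b − A·x = (-10.333, 13.502, 6.333); ∞-norm = 13.502

13.502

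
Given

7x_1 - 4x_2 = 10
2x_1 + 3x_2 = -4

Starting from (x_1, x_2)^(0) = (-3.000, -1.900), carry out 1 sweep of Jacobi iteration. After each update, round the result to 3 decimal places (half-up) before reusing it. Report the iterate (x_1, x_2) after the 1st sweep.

Iteration 1:
  x_1 = (10 - (-4)·-1.900) / (7) = 0.343
  x_2 = (-4 - (2)·-3.000) / (3) = 0.667

(0.343, 0.667)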